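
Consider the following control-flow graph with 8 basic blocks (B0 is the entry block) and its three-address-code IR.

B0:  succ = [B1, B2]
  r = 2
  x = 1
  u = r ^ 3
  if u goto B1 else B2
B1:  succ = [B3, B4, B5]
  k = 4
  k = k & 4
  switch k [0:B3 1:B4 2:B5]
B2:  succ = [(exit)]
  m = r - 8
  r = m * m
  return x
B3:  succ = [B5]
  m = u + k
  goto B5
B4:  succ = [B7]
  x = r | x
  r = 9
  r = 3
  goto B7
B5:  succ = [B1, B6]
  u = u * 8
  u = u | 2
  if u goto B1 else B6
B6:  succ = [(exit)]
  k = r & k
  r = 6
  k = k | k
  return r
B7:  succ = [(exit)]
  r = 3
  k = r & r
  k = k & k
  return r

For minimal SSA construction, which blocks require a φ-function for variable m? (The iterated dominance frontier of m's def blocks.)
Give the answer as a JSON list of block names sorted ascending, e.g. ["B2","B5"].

Answer: ["B1", "B5"]

Working:
idom tree: B1←B0 B2←B0 B3←B1 B4←B1 B5←B1 B6←B5 B7←B4
Join-block Dom:
  B1: preds {B0,B5}: {B0} ∩ {B0,B1,B5} = {B0}; idom=B0
  B5: preds {B1,B3}: {B0,B1} ∩ {B0,B1,B3} = {B0,B1}; idom=B1

DF derivation:
  join B1 pred B0: · stop@B0
  join B1 pred B5: B5→B1 stop@B0
  join B5 pred B1: · stop@B1
  join B5 pred B3: B3 stop@B1
  B0: DF=∅
  B1: DF={B1}
  B2: DF=∅
  B3: DF={B5}
  B4: DF=∅
  B5: DF={B1}
  B6: DF=∅
  B7: DF=∅

φ for m: defs {B2,B3}
  DF⁺ = {B1,B5}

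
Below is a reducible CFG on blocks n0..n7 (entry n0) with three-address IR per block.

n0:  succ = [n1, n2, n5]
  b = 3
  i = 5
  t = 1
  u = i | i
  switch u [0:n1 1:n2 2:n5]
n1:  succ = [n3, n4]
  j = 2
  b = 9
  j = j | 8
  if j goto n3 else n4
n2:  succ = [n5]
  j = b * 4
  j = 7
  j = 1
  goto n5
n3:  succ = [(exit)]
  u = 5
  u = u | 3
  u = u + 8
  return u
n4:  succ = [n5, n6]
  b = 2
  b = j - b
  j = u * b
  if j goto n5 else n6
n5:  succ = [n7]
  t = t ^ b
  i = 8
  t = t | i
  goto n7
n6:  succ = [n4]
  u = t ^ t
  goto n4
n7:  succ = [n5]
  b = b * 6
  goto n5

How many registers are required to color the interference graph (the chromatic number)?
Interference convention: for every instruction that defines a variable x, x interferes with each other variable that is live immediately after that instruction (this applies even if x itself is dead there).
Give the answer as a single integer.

Answer: 4

Analysis:
Per-block:
  n0 def {b,i,t,u} use ∅
  n1 def {b,j} use ∅
  n2 def {j} use {b}
  n3 def {u} use ∅
  n4 def {b,j} use {j,u}
  n5 def {i,t} use {b,t}
  n6 def {u} use {t}
  n7 def {b} use {b}

Live sets:
  n0 li=∅ lo={b,t,u}
  n1 li={t,u} lo={j,t,u}
  n2 li={b,t} lo={b,t}
  n3 li=∅ lo=∅
  n4 li={j,t,u} lo={b,j,t}
  n5 li={b,t} lo={b,t}
  n6 li={j,t} lo={j,t,u}
  n7 li={b,t} lo={b,t}

Interference:
  b: {i,j,t,u}
  i: {b,t}
  j: {b,t,u}
  t: {b,i,j,u}
  u: {b,j,t}

Registers:
  lower bound: {b,j,t,u} mutually conflict ⇒ χ ≥ 4
  assign b→r0 i→r2 j→r2 t→r1 u→r3 — no edge inside a register ⇒ χ ≤ 4
  χ = 4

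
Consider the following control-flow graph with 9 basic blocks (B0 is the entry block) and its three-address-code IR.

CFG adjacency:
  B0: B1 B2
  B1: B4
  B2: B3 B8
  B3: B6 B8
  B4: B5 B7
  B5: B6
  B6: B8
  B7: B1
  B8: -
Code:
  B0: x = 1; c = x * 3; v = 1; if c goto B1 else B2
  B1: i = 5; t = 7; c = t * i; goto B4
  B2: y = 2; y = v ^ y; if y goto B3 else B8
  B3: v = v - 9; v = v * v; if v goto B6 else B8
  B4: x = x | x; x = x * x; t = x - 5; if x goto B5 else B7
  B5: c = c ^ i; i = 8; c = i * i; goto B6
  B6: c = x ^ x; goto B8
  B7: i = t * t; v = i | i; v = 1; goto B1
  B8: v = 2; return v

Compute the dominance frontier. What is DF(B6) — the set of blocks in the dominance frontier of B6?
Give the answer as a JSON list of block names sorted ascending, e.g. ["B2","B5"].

idom tree: B1←B0 B2←B0 B3←B2 B4←B1 B5←B4 B6←B0 B7←B4 B8←B0
Dom∩ at merges:
  B1: preds {B0,B7}: {B0} ∩ {B0,B1,B4,B7} = {B0}; idom=B0
  B6: preds {B3,B5}: {B0,B2,B3} ∩ {B0,B1,B4,B5} = {B0}; idom=B0
  B8: preds {B2,B3,B6}: {B0,B2} ∩ {B0,B2,B3} ∩ {B0,B6} = {B0}; idom=B0

Frontier:
  B1←B0: walk · to B0
  B1←B7: walk B7→B4→B1 to B0
  B6←B3: walk B3→B2 to B0
  B6←B5: walk B5→B4→B1 to B0
  B8←B2: walk B2 to B0
  B8←B3: walk B3→B2 to B0
  B8←B6: walk B6 to B0
  B0: DF=∅
  B1: DF={B1,B6}
  B2: DF={B6,B8}
  B3: DF={B6,B8}
  B4: DF={B1,B6}
  B5: DF={B6}
  B6: DF={B8}
  B7: DF={B1}
  B8: DF=∅

DF(B6) = ["B8"]

Answer: ["B8"]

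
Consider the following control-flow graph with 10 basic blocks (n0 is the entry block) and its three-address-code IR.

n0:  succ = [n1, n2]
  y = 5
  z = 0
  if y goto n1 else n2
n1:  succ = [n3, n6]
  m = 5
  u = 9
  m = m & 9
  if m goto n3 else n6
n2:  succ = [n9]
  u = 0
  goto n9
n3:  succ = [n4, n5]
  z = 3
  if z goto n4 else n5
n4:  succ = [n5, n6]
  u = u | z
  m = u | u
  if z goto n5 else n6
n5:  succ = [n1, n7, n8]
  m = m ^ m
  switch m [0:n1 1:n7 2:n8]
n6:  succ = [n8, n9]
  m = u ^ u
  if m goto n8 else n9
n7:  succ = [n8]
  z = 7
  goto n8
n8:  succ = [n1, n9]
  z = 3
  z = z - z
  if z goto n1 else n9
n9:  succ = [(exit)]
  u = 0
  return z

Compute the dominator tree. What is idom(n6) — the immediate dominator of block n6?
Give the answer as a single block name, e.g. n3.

Answer: n1

Derivation:
idom tree: n1←n0 n2←n0 n3←n1 n4←n3 n5←n3 n6←n1 n7←n5 n8←n1 n9←n0
Join-block Dom:
  n1: preds {n0,n5,n8}: {n0} ∩ {n0,n1,n3,n5} ∩ {n0,n1,n8} = {n0}; idom=n0
  n5: preds {n3,n4}: {n0,n1,n3} ∩ {n0,n1,n3,n4} = {n0,n1,n3}; idom=n3
  n6: preds {n1,n4}: {n0,n1} ∩ {n0,n1,n3,n4} = {n0,n1}; idom=n1
  n8: preds {n5,n6,n7}: {n0,n1,n3,n5} ∩ {n0,n1,n6} ∩ {n0,n1,n3,n5,n7} = {n0,n1}; idom=n1
  n9: preds {n2,n6,n8}: {n0,n2} ∩ {n0,n1,n6} ∩ {n0,n1,n8} = {n0}; idom=n0

idom(n6) = n1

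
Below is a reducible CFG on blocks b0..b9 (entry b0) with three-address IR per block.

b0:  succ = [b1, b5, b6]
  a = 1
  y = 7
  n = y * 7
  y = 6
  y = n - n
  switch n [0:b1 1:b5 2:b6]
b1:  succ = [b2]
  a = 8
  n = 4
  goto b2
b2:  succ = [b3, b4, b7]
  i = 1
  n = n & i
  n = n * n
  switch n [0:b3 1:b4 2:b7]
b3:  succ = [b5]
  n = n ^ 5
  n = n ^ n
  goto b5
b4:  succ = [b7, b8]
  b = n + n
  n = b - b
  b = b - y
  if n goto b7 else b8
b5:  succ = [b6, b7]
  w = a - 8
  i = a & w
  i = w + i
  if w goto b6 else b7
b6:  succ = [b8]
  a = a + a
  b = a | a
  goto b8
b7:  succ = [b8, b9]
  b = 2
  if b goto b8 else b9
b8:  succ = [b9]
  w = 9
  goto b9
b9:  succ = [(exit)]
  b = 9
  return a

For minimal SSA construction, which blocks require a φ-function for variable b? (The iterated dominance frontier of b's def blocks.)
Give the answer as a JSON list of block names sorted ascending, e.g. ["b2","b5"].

idom tree: b1←b0 b2←b1 b3←b2 b4←b2 b5←b0 b6←b0 b7←b0 b8←b0 b9←b0
Dom∩ at merges:
  b5: preds {b0,b3}: {b0} ∩ {b0,b1,b2,b3} = {b0}; idom=b0
  b6: preds {b0,b5}: {b0} ∩ {b0,b5} = {b0}; idom=b0
  b7: preds {b2,b4,b5}: {b0,b1,b2} ∩ {b0,b1,b2,b4} ∩ {b0,b5} = {b0}; idom=b0
  b8: preds {b4,b6,b7}: {b0,b1,b2,b4} ∩ {b0,b6} ∩ {b0,b7} = {b0}; idom=b0
  b9: preds {b7,b8}: {b0,b7} ∩ {b0,b8} = {b0}; idom=b0

DF walk-up:
  b5←b0: walk · to b0
  b5←b3: walk b3→b2→b1 to b0
  b6←b0: walk · to b0
  b6←b5: walk b5 to b0
  b7←b2: walk b2→b1 to b0
  b7←b4: walk b4→b2→b1 to b0
  b7←b5: walk b5 to b0
  b8←b4: walk b4→b2→b1 to b0
  b8←b6: walk b6 to b0
  b8←b7: walk b7 to b0
  b9←b7: walk b7 to b0
  b9←b8: walk b8 to b0
  b0 → ∅
  b1 → {b5,b7,b8}
  b2 → {b5,b7,b8}
  b3 → {b5}
  b4 → {b7,b8}
  b5 → {b6,b7}
  b6 → {b8}
  b7 → {b8,b9}
  b8 → {b9}
  b9 → ∅

φ for b: defs {b4,b6,b7,b9}
  DF⁺ = {b7,b8,b9}

Answer: ["b7", "b8", "b9"]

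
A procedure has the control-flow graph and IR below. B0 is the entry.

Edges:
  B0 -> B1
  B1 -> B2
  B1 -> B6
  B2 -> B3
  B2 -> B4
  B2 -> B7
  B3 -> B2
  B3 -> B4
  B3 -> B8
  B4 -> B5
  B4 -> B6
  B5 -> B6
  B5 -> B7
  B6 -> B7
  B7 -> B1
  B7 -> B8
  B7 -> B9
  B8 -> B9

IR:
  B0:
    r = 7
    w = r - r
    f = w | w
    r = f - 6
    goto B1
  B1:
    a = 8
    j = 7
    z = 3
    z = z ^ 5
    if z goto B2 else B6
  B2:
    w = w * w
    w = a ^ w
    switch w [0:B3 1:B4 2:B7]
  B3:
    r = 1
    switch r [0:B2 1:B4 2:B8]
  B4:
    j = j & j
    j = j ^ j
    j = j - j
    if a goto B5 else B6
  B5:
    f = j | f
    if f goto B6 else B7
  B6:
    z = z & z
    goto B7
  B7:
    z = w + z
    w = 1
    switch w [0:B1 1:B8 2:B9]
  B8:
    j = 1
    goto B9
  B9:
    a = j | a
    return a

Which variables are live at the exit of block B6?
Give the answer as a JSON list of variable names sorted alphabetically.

Block summaries:
  B0 def {f,r,w} use ∅
  B1 def {a,j,z} use ∅
  B2 def {w} use {a,w}
  B3 def {r} use ∅
  B4 def {j} use {a,j}
  B5 def {f} use {f,j}
  B6 def {z} use {z}
  B7 def {w,z} use {w,z}
  B8 def {j} use ∅
  B9 def {a} use {a,j}

Liveness:
  live B0: ∅→{f,w}
  live B1: {f,w}→{a,f,j,w,z}
  live B2: {a,f,j,w,z}→{a,f,j,w,z}
  live B3: {a,f,j,w,z}→{a,f,j,w,z}
  live B4: {a,f,j,w,z}→{a,f,j,w,z}
  live B5: {a,f,j,w,z}→{a,f,j,w,z}
  live B6: {a,f,j,w,z}→{a,f,j,w,z}
  live B7: {a,f,j,w,z}→{a,f,j,w}
  live B8: {a}→{a,j}
  live B9: {a,j}→∅

live-out(B6) = ["a", "f", "j", "w", "z"]

Answer: ["a", "f", "j", "w", "z"]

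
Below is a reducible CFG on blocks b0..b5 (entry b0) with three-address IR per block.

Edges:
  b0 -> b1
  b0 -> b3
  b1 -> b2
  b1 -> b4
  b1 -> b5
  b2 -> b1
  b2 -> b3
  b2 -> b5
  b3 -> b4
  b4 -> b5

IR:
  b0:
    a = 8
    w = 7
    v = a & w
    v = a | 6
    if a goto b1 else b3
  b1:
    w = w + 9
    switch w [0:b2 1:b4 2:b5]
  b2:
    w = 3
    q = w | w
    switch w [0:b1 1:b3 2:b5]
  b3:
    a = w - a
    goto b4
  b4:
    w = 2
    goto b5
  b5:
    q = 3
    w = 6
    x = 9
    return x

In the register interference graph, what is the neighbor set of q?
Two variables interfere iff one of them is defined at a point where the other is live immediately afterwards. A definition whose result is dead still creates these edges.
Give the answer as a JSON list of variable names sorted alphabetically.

def/use:
  b0: def={a,v,w} ue=∅
  b1: def={w} ue={w}
  b2: def={q,w} ue=∅
  b3: def={a} ue={a,w}
  b4: def={w} ue=∅
  b5: def={q,w,x} ue=∅

Liveness:
  live b0: ∅→{a,w}
  live b1: {a,w}→{a}
  live b2: {a}→{a,w}
  live b3: {a,w}→∅
  live b4: ∅→∅
  live b5: ∅→∅

Conflict graph:
  a: {q,v,w}
  q: {a,w}
  v: {a,w}
  w: {a,q,v}
  x: ∅

N(q) = ["a", "w"]

Answer: ["a", "w"]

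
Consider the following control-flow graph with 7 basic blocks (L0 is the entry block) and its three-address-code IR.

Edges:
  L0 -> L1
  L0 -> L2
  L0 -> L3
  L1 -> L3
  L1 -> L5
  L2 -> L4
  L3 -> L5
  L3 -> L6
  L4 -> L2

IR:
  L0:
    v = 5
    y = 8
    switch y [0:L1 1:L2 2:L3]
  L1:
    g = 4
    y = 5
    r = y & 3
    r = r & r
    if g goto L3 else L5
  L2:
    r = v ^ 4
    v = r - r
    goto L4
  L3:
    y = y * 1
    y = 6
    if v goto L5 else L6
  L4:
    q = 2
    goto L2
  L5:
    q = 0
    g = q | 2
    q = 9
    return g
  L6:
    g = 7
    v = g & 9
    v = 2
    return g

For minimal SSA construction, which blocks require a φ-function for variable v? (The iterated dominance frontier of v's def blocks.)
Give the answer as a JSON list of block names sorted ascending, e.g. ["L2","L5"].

idom tree: L1←L0 L2←L0 L3←L0 L4←L2 L5←L0 L6←L3
Dom∩ at merges:
  L2: preds {L0,L4}: {L0} ∩ {L0,L2,L4} = {L0}; idom=L0
  L3: preds {L0,L1}: {L0} ∩ {L0,L1} = {L0}; idom=L0
  L5: preds {L1,L3}: {L0,L1} ∩ {L0,L3} = {L0}; idom=L0

DF walk-up:
  L2←L0: walk · to L0
  L2←L4: walk L4→L2 to L0
  L3←L0: walk · to L0
  L3←L1: walk L1 to L0
  L5←L1: walk L1 to L0
  L5←L3: walk L3 to L0
  L0: DF=∅
  L1: DF={L3,L5}
  L2: DF={L2}
  L3: DF={L5}
  L4: DF={L2}
  L5: DF=∅
  L6: DF=∅

φ for v: defs {L0,L2,L6}
  DF⁺ = {L2}

Answer: ["L2"]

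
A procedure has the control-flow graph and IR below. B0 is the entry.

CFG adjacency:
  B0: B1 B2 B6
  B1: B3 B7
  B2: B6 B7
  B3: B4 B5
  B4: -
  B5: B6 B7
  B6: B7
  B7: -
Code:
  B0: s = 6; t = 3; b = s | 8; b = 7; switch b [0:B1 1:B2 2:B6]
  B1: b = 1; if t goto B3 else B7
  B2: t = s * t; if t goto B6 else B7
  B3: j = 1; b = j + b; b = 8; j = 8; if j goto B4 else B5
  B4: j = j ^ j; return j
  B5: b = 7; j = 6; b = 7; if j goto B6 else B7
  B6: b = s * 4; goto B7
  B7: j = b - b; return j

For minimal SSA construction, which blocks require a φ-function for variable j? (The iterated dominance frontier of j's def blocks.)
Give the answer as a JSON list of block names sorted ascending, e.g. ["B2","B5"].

idom tree: B1←B0 B2←B0 B3←B1 B4←B3 B5←B3 B6←B0 B7←B0
Join-block Dom:
  B6: preds {B0,B2,B5}: {B0} ∩ {B0,B2} ∩ {B0,B1,B3,B5} = {B0}; idom=B0
  B7: preds {B1,B2,B5,B6}: {B0,B1} ∩ {B0,B2} ∩ {B0,B1,B3,B5} ∩ {B0,B6} = {B0}; idom=B0

DF walk-up:
  B6←B0: walk · to B0
  B6←B2: walk B2 to B0
  B6←B5: walk B5→B3→B1 to B0
  B7←B1: walk B1 to B0
  B7←B2: walk B2 to B0
  B7←B5: walk B5→B3→B1 to B0
  B7←B6: walk B6 to B0
  B0 → ∅
  B1 → {B6,B7}
  B2 → {B6,B7}
  B3 → {B6,B7}
  B4 → ∅
  B5 → {B6,B7}
  B6 → {B7}
  B7 → ∅

φ for j: defs {B3,B4,B5,B7}
  DF⁺ = {B6,B7}

Answer: ["B6", "B7"]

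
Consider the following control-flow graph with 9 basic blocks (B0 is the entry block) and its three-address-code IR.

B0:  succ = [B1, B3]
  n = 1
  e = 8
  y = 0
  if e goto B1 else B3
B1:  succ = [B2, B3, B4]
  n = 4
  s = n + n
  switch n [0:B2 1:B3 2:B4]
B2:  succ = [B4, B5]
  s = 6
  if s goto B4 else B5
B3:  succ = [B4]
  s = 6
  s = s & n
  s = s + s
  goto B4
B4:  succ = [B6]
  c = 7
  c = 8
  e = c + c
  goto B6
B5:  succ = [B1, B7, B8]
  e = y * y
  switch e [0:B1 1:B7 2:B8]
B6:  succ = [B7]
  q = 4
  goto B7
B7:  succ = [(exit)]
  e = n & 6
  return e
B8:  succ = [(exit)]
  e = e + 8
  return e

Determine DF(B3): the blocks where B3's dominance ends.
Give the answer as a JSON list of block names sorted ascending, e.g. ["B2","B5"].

idom tree: B1←B0 B2←B1 B3←B0 B4←B0 B5←B2 B6←B4 B7←B0 B8←B5
Dom at joins:
  B1: preds {B0,B5}: {B0} ∩ {B0,B1,B2,B5} = {B0}; idom=B0
  B3: preds {B0,B1}: {B0} ∩ {B0,B1} = {B0}; idom=B0
  B4: preds {B1,B2,B3}: {B0,B1} ∩ {B0,B1,B2} ∩ {B0,B3} = {B0}; idom=B0
  B7: preds {B5,B6}: {B0,B1,B2,B5} ∩ {B0,B4,B6} = {B0}; idom=B0

Frontier:
  B1←B0: walk · to B0
  B1←B5: walk B5→B2→B1 to B0
  B3←B0: walk · to B0
  B3←B1: walk B1 to B0
  B4←B1: walk B1 to B0
  B4←B2: walk B2→B1 to B0
  B4←B3: walk B3 to B0
  B7←B5: walk B5→B2→B1 to B0
  B7←B6: walk B6→B4 to B0
  B0 → ∅
  B1 → {B1,B3,B4,B7}
  B2 → {B1,B4,B7}
  B3 → {B4}
  B4 → {B7}
  B5 → {B1,B7}
  B6 → {B7}
  B7 → ∅
  B8 → ∅

DF(B3) = ["B4"]

Answer: ["B4"]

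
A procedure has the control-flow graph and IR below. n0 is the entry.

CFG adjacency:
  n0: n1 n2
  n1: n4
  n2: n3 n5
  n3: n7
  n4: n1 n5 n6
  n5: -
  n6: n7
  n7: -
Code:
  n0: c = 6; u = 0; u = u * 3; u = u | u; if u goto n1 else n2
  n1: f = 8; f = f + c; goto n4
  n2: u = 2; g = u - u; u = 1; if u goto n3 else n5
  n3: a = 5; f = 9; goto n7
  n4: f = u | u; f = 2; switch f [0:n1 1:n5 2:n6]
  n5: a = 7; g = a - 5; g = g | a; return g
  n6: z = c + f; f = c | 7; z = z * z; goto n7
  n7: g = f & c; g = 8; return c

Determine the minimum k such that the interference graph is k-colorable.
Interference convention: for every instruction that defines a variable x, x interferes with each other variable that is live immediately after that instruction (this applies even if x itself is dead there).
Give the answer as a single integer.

Answer: 3

Working:
Per-block:
  n0: {c,u} / ∅
  n1: {f} / {c}
  n2: {g,u} / ∅
  n3: {a,f} / ∅
  n4: {f} / {u}
  n5: {a,g} / ∅
  n6: {f,z} / {c,f}
  n7: {g} / {c,f}

Live sets:
  n0: in=∅ out={c,u}
  n1: in={c,u} out={c,u}
  n2: in={c} out={c}
  n3: in={c} out={c,f}
  n4: in={c,u} out={c,f,u}
  n5: in=∅ out=∅
  n6: in={c,f} out={c,f}
  n7: in={c,f} out=∅

Interference:
  a↔{c,g}
  c↔{a,f,g,u,z}
  f↔{c,u,z}
  g↔{a,c}
  u↔{c,f}
  z↔{c,f}

Colouring:
  clique {a,c,g} ⇒ need ≥ 3
  assign a→c1 c→c0 f→c1 g→c2 u→c2 z→c2 — no edge inside a register ⇒ χ ≤ 3
  χ = 3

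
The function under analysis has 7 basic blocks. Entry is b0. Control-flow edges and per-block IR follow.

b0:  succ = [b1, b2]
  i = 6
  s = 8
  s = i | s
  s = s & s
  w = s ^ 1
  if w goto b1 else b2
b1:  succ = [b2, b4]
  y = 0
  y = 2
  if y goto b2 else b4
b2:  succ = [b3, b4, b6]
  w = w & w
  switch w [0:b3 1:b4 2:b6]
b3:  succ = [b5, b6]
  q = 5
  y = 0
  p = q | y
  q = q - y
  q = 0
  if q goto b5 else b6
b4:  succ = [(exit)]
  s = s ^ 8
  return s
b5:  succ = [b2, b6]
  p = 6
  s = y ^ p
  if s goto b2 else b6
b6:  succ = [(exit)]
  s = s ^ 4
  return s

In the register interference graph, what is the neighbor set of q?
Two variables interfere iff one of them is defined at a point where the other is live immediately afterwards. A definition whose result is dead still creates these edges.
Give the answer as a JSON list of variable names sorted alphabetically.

Answer: ["p", "s", "w", "y"]

Analysis:
Per-block:
  b0: {i,s,w} / ∅
  b1: {y} / ∅
  b2: {w} / {w}
  b3: {p,q,y} / ∅
  b4: {s} / {s}
  b5: {p,s} / {y}
  b6: {s} / {s}

Liveness:
  live b0: ∅→{s,w}
  live b1: {s,w}→{s,w}
  live b2: {s,w}→{s,w}
  live b3: {s,w}→{s,w,y}
  live b4: {s}→∅
  live b5: {w,y}→{s,w}
  live b6: {s}→∅

Interference:
  i↔{s}
  p↔{q,s,w,y}
  q↔{p,s,w,y}
  s↔{i,p,q,w,y}
  w↔{p,q,s,y}
  y↔{p,q,s,w}

N(q) = ["p", "s", "w", "y"]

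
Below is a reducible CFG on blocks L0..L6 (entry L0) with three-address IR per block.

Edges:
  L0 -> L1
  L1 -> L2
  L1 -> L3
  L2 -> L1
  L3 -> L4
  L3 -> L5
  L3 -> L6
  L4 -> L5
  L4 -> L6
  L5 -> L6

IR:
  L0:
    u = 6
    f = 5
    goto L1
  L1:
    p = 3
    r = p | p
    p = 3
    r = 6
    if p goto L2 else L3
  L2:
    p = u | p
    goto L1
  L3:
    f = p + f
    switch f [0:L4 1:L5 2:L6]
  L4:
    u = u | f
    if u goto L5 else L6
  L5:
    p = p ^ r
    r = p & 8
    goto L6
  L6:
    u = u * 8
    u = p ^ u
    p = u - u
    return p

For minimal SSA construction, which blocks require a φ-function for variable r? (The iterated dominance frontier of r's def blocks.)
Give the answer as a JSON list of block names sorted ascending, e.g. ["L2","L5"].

Answer: ["L1", "L6"]

Analysis:
idom tree: L1←L0 L2←L1 L3←L1 L4←L3 L5←L3 L6←L3
Dom∩ at merges:
  L1: preds {L0,L2}: {L0} ∩ {L0,L1,L2} = {L0}; idom=L0
  L5: preds {L3,L4}: {L0,L1,L3} ∩ {L0,L1,L3,L4} = {L0,L1,L3}; idom=L3
  L6: preds {L3,L4,L5}: {L0,L1,L3} ∩ {L0,L1,L3,L4} ∩ {L0,L1,L3,L5} = {L0,L1,L3}; idom=L3

DF derivation:
  join L1 pred L0: · stop@L0
  join L1 pred L2: L2→L1 stop@L0
  join L5 pred L3: · stop@L3
  join L5 pred L4: L4 stop@L3
  join L6 pred L3: · stop@L3
  join L6 pred L4: L4 stop@L3
  join L6 pred L5: L5 stop@L3
  L0 → ∅
  L1 → {L1}
  L2 → {L1}
  L3 → ∅
  L4 → {L5,L6}
  L5 → {L6}
  L6 → ∅

φ for r: defs {L1,L5}
  DF⁺ = {L1,L6}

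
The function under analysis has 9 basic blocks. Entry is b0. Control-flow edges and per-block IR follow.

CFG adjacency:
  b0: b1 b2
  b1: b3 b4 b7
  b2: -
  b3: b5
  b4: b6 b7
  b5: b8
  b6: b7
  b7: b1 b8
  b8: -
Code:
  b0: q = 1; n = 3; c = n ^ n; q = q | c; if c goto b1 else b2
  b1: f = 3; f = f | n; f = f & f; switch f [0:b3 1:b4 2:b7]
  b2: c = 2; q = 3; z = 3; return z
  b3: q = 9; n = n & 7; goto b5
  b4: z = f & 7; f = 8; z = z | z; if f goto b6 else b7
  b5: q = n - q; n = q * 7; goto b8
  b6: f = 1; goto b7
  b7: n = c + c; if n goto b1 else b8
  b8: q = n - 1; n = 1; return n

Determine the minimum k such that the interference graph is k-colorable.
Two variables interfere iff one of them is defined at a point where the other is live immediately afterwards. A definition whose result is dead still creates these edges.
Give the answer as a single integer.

Answer: 3

Derivation:
Per-block:
  b0: def={c,n,q} ue=∅
  b1: def={f} ue={n}
  b2: def={c,q,z} ue=∅
  b3: def={n,q} ue={n}
  b4: def={f,z} ue={f}
  b5: def={n,q} ue={n,q}
  b6: def={f} ue=∅
  b7: def={n} ue={c}
  b8: def={n,q} ue={n}

Backward fixpoint:
  b0: in=∅ out={c,n}
  b1: in={c,n} out={c,f,n}
  b2: in=∅ out=∅
  b3: in={n} out={n,q}
  b4: in={c,f} out={c}
  b5: in={n,q} out={n}
  b6: in={c} out={c}
  b7: in={c} out={c,n}
  b8: in={n} out=∅

Interfere edges:
  c↔{f,n,q,z}
  f↔{c,n,z}
  n↔{c,f,q}
  q↔{c,n}
  z↔{c,f}

Colouring:
  lower bound: {c,f,n} mutually conflict ⇒ χ ≥ 3
  assign c→r0 f→r1 n→r2 q→r1 z→r2 — no edge inside a register ⇒ χ ≤ 3
  χ = 3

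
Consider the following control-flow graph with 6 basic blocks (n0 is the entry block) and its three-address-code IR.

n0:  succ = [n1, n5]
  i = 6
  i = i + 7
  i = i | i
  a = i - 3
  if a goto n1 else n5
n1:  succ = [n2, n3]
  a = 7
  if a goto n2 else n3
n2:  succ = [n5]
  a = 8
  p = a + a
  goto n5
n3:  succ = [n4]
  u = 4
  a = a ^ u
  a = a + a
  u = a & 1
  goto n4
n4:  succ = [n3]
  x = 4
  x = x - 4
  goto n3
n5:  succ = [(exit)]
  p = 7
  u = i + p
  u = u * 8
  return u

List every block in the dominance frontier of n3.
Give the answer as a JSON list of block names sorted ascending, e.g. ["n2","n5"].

Answer: ["n3"]

Analysis:
idom tree: n1←n0 n2←n1 n3←n1 n4←n3 n5←n0
Join-block Dom:
  n3: preds {n1,n4}: {n0,n1} ∩ {n0,n1,n3,n4} = {n0,n1}; idom=n1
  n5: preds {n0,n2}: {n0} ∩ {n0,n1,n2} = {n0}; idom=n0

Frontier:
  join n3 pred n1: · stop@n1
  join n3 pred n4: n4→n3 stop@n1
  join n5 pred n0: · stop@n0
  join n5 pred n2: n2→n1 stop@n0
  n0: DF=∅
  n1: DF={n5}
  n2: DF={n5}
  n3: DF={n3}
  n4: DF={n3}
  n5: DF=∅

DF(n3) = ["n3"]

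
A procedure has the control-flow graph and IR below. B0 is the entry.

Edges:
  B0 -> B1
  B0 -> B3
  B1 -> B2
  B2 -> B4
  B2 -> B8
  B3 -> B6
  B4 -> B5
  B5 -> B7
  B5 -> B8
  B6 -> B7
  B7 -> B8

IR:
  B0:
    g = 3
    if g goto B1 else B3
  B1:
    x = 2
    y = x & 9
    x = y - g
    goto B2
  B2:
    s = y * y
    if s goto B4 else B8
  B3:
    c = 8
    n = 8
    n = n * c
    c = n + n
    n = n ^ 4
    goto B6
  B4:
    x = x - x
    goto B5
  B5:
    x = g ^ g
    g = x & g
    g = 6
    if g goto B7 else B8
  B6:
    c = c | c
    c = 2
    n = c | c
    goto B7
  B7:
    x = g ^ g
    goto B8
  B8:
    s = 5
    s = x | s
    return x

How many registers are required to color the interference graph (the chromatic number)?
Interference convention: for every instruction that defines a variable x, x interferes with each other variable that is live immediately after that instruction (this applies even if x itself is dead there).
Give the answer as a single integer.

def/use:
  B0: {g} / ∅
  B1: {x,y} / {g}
  B2: {s} / {y}
  B3: {c,n} / ∅
  B4: {x} / {x}
  B5: {g,x} / {g}
  B6: {c,n} / {c}
  B7: {x} / {g}
  B8: {s} / {x}

Backward fixpoint:
  live B0: ∅→{g}
  live B1: {g}→{g,x,y}
  live B2: {g,x,y}→{g,x}
  live B3: {g}→{c,g}
  live B4: {g,x}→{g}
  live B5: {g}→{g,x}
  live B6: {c,g}→{g}
  live B7: {g}→{x}
  live B8: {x}→∅

Interference:
  c↔{g,n}
  g↔{c,n,s,x,y}
  n↔{c,g}
  s↔{g,x}
  x↔{g,s,y}
  y↔{g,x}

Registers:
  lower bound: {c,g,n} mutually conflict ⇒ χ ≥ 3
  3-colouring: r0={g}  r1={c,x}  r2={n,s,y}
  χ = 3

Answer: 3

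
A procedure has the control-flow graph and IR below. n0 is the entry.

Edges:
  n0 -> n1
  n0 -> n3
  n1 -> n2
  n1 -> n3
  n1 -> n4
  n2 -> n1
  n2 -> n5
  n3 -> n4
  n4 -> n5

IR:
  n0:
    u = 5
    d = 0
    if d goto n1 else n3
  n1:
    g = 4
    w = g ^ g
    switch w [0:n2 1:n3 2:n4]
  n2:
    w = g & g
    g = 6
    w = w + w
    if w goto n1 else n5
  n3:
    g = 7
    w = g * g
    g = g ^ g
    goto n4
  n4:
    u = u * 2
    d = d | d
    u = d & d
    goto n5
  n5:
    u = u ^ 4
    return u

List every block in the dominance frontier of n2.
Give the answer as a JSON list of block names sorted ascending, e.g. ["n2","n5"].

idom tree: n1←n0 n2←n1 n3←n0 n4←n0 n5←n0
Join-block Dom:
  n1: preds {n0,n2}: {n0} ∩ {n0,n1,n2} = {n0}; idom=n0
  n3: preds {n0,n1}: {n0} ∩ {n0,n1} = {n0}; idom=n0
  n4: preds {n1,n3}: {n0,n1} ∩ {n0,n3} = {n0}; idom=n0
  n5: preds {n2,n4}: {n0,n1,n2} ∩ {n0,n4} = {n0}; idom=n0

DF walk-up:
  n1←n0: walk · to n0
  n1←n2: walk n2→n1 to n0
  n3←n0: walk · to n0
  n3←n1: walk n1 to n0
  n4←n1: walk n1 to n0
  n4←n3: walk n3 to n0
  n5←n2: walk n2→n1 to n0
  n5←n4: walk n4 to n0
  n0 → ∅
  n1 → {n1,n3,n4,n5}
  n2 → {n1,n5}
  n3 → {n4}
  n4 → {n5}
  n5 → ∅

DF(n2) = ["n1", "n5"]

Answer: ["n1", "n5"]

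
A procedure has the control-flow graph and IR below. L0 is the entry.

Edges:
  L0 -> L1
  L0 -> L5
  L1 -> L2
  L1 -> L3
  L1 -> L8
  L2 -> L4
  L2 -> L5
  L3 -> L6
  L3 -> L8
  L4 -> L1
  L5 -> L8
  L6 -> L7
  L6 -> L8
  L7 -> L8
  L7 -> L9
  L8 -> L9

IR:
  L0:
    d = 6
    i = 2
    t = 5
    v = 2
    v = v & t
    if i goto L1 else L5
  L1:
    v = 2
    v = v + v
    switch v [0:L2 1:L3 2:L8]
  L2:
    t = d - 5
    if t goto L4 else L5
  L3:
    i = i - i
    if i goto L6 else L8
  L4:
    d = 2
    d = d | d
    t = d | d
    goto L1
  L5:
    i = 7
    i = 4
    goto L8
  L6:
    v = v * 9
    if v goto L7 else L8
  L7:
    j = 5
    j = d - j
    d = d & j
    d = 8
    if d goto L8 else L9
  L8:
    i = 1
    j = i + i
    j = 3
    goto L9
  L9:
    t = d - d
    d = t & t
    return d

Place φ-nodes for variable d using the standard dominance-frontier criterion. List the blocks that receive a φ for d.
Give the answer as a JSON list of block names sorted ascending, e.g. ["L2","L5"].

Answer: ["L1", "L5", "L8", "L9"]

Derivation:
idom tree: L1←L0 L2←L1 L3←L1 L4←L2 L5←L0 L6←L3 L7←L6 L8←L0 L9←L0
Dom∩ at merges:
  L1: preds {L0,L4}: {L0} ∩ {L0,L1,L2,L4} = {L0}; idom=L0
  L5: preds {L0,L2}: {L0} ∩ {L0,L1,L2} = {L0}; idom=L0
  L8: preds {L1,L3,L5,L6,L7}: {L0,L1} ∩ {L0,L1,L3} ∩ {L0,L5} ∩ {L0,L1,L3,L6} ∩ {L0,L1,L3,L6,L7} = {L0}; idom=L0
  L9: preds {L7,L8}: {L0,L1,L3,L6,L7} ∩ {L0,L8} = {L0}; idom=L0

Frontier:
  L1←L0: walk · to L0
  L1←L4: walk L4→L2→L1 to L0
  L5←L0: walk · to L0
  L5←L2: walk L2→L1 to L0
  L8←L1: walk L1 to L0
  L8←L3: walk L3→L1 to L0
  L8←L5: walk L5 to L0
  L8←L6: walk L6→L3→L1 to L0
  L8←L7: walk L7→L6→L3→L1 to L0
  L9←L7: walk L7→L6→L3→L1 to L0
  L9←L8: walk L8 to L0
  L0 → ∅
  L1 → {L1,L5,L8,L9}
  L2 → {L1,L5}
  L3 → {L8,L9}
  L4 → {L1}
  L5 → {L8}
  L6 → {L8,L9}
  L7 → {L8,L9}
  L8 → {L9}
  L9 → ∅

φ for d: defs {L0,L4,L7,L9}
  DF⁺ = {L1,L5,L8,L9}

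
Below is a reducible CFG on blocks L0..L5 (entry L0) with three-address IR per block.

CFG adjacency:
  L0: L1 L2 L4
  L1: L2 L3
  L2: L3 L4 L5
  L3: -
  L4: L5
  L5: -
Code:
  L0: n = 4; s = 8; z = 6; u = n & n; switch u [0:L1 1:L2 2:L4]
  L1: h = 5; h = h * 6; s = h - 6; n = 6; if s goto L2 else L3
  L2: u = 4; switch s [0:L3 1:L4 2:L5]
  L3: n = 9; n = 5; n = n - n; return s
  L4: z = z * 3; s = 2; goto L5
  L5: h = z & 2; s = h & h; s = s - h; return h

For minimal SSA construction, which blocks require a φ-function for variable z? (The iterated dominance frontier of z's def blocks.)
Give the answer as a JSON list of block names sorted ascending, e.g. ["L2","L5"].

Answer: ["L5"]

Derivation:
idom tree: L1←L0 L2←L0 L3←L0 L4←L0 L5←L0
Dom∩ at merges:
  L2: preds {L0,L1}: {L0} ∩ {L0,L1} = {L0}; idom=L0
  L3: preds {L1,L2}: {L0,L1} ∩ {L0,L2} = {L0}; idom=L0
  L4: preds {L0,L2}: {L0} ∩ {L0,L2} = {L0}; idom=L0
  L5: preds {L2,L4}: {L0,L2} ∩ {L0,L4} = {L0}; idom=L0

Frontier:
  L2←L0: walk · to L0
  L2←L1: walk L1 to L0
  L3←L1: walk L1 to L0
  L3←L2: walk L2 to L0
  L4←L0: walk · to L0
  L4←L2: walk L2 to L0
  L5←L2: walk L2 to L0
  L5←L4: walk L4 to L0
  L0 → ∅
  L1 → {L2,L3}
  L2 → {L3,L4,L5}
  L3 → ∅
  L4 → {L5}
  L5 → ∅

φ for z: defs {L0,L4}
  DF⁺ = {L5}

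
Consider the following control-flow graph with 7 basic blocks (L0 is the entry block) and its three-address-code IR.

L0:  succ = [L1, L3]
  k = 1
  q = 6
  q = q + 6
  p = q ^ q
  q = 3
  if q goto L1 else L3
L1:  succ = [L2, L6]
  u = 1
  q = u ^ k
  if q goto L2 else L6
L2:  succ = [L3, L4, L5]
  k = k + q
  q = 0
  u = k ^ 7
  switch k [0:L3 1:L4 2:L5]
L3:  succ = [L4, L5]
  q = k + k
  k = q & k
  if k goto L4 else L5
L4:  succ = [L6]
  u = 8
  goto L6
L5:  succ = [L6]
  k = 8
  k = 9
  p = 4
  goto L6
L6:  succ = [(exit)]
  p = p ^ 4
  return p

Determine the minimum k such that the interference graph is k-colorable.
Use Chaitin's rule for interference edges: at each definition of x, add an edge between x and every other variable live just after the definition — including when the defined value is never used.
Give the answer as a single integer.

Answer: 3

Analysis:
Per-block:
  L0: {k,p,q} / ∅
  L1: {q,u} / {k}
  L2: {k,q,u} / {k,q}
  L3: {k,q} / {k}
  L4: {u} / ∅
  L5: {k,p} / ∅
  L6: {p} / {p}

Liveness:
  live L0: ∅→{k,p}
  live L1: {k,p}→{k,p,q}
  live L2: {k,p,q}→{k,p}
  live L3: {k,p}→{p}
  live L4: {p}→{p}
  live L5: ∅→{p}
  live L6: {p}→∅

Interference:
  k↔{p,q,u}
  p↔{k,q,u}
  q↔{k,p}
  u↔{k,p}

Chromatic number:
  lower bound: {k,p,q} mutually conflict ⇒ χ ≥ 3
  3-colouring: c0={k}  c1={p}  c2={q,u}
  χ = 3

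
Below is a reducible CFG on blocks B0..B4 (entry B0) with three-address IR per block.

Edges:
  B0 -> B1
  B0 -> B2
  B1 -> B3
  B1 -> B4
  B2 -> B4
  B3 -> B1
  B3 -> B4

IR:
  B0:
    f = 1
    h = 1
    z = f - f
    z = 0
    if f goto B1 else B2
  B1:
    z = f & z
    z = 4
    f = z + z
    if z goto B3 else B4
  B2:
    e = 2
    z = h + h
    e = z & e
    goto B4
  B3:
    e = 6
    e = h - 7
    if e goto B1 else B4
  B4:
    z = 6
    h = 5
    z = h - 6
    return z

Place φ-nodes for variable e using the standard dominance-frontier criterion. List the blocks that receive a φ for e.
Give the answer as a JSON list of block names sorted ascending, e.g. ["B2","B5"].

Answer: ["B1", "B4"]

Derivation:
idom tree: B1←B0 B2←B0 B3←B1 B4←B0
Join-block Dom:
  B1: preds {B0,B3}: {B0} ∩ {B0,B1,B3} = {B0}; idom=B0
  B4: preds {B1,B2,B3}: {B0,B1} ∩ {B0,B2} ∩ {B0,B1,B3} = {B0}; idom=B0

DF walk-up:
  B1←B0: walk · to B0
  B1←B3: walk B3→B1 to B0
  B4←B1: walk B1 to B0
  B4←B2: walk B2 to B0
  B4←B3: walk B3→B1 to B0
  B0: DF=∅
  B1: DF={B1,B4}
  B2: DF={B4}
  B3: DF={B1,B4}
  B4: DF=∅

φ for e: defs {B2,B3}
  DF⁺ = {B1,B4}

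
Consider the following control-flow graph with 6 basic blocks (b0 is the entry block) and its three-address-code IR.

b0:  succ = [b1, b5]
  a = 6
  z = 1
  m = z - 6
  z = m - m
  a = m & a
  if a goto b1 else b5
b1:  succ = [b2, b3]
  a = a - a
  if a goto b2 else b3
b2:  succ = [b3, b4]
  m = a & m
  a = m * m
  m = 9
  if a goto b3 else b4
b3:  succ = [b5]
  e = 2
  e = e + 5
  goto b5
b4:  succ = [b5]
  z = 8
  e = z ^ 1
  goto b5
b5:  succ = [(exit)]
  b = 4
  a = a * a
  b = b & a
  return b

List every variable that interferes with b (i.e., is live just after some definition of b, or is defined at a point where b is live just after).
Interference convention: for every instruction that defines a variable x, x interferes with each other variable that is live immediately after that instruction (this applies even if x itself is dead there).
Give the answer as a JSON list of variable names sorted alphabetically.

Answer: ["a"]

Analysis:
Block summaries:
  b0: {a,m,z} / ∅
  b1: {a} / {a}
  b2: {a,m} / {a,m}
  b3: {e} / ∅
  b4: {e,z} / ∅
  b5: {a,b} / {a}

Live sets:
  b0: in=∅ out={a,m}
  b1: in={a,m} out={a,m}
  b2: in={a,m} out={a}
  b3: in={a} out={a}
  b4: in={a} out={a}
  b5: in={a} out=∅

Interference:
  a: {b,e,m,z}
  b: {a}
  e: {a}
  m: {a,z}
  z: {a,m}

N(b) = ["a"]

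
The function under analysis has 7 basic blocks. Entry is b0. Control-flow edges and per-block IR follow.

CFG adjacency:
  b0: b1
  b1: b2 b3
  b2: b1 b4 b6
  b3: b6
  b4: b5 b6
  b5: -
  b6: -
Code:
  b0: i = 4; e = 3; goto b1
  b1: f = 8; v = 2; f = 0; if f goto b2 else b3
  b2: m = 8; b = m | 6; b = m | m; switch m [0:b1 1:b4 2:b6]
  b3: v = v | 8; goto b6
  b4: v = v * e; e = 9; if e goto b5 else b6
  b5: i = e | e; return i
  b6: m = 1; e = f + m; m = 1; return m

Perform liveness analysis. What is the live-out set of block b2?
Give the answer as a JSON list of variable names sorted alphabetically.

Answer: ["e", "f", "v"]

Derivation:
Block summaries:
  b0: def={e,i} ue=∅
  b1: def={f,v} ue=∅
  b2: def={b,m} ue=∅
  b3: def={v} ue={v}
  b4: def={e,v} ue={e,v}
  b5: def={i} ue={e}
  b6: def={e,m} ue={f}

Live sets:
  live b0: ∅→{e}
  live b1: {e}→{e,f,v}
  live b2: {e,f,v}→{e,f,v}
  live b3: {f,v}→{f}
  live b4: {e,f,v}→{e,f}
  live b5: {e}→∅
  live b6: {f}→∅

live-out(b2) = ["e", "f", "v"]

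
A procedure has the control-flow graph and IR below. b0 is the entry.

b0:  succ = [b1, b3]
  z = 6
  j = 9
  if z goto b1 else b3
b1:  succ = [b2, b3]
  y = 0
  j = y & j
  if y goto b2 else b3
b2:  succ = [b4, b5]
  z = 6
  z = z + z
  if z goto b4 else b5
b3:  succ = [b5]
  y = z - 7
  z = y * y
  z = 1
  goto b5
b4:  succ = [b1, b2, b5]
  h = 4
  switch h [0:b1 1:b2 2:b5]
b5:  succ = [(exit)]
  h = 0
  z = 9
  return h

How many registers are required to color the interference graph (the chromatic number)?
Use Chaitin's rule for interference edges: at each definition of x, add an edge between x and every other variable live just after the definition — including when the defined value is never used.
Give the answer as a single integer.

Answer: 3

Analysis:
Block summaries:
  b0: {j,z} / ∅
  b1: {j,y} / {j}
  b2: {z} / ∅
  b3: {y,z} / {z}
  b4: {h} / ∅
  b5: {h,z} / ∅

Backward fixpoint:
  b0: in=∅ out={j,z}
  b1: in={j,z} out={j,z}
  b2: in={j} out={j,z}
  b3: in={z} out=∅
  b4: in={j,z} out={j,z}
  b5: in=∅ out=∅

Interfere edges:
  h↔{j,z}
  j↔{h,y,z}
  y↔{j,z}
  z↔{h,j,y}

Colouring:
  {h,j,z} pairwise interfere (3-clique) ⇒ χ ≥ 3
  assign h→r2 j→r0 y→r2 z→r1 — no edge inside a register ⇒ χ ≤ 3
  χ = 3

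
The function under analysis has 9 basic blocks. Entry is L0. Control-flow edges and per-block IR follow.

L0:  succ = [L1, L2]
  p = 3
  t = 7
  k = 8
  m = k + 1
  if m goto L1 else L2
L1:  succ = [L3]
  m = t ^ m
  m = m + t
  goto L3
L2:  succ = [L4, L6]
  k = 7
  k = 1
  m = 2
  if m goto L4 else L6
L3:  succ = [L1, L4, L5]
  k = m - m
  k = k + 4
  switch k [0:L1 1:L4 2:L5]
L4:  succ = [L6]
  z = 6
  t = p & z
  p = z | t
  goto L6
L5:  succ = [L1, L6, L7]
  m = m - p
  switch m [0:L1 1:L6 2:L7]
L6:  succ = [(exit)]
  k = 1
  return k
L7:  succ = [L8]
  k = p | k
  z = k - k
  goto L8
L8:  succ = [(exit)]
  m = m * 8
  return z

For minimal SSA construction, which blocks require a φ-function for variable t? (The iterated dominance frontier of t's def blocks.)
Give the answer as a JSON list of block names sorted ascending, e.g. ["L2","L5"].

Answer: ["L6"]

Working:
idom tree: L1←L0 L2←L0 L3←L1 L4←L0 L5←L3 L6←L0 L7←L5 L8←L7
Join-block Dom:
  L1: preds {L0,L3,L5}: {L0} ∩ {L0,L1,L3} ∩ {L0,L1,L3,L5} = {L0}; idom=L0
  L4: preds {L2,L3}: {L0,L2} ∩ {L0,L1,L3} = {L0}; idom=L0
  L6: preds {L2,L4,L5}: {L0,L2} ∩ {L0,L4} ∩ {L0,L1,L3,L5} = {L0}; idom=L0

DF walk-up:
  join L1 pred L0: · stop@L0
  join L1 pred L3: L3→L1 stop@L0
  join L1 pred L5: L5→L3→L1 stop@L0
  join L4 pred L2: L2 stop@L0
  join L4 pred L3: L3→L1 stop@L0
  join L6 pred L2: L2 stop@L0
  join L6 pred L4: L4 stop@L0
  join L6 pred L5: L5→L3→L1 stop@L0
  L0 → ∅
  L1 → {L1,L4,L6}
  L2 → {L4,L6}
  L3 → {L1,L4,L6}
  L4 → {L6}
  L5 → {L1,L6}
  L6 → ∅
  L7 → ∅
  L8 → ∅

φ for t: defs {L0,L4}
  DF⁺ = {L6}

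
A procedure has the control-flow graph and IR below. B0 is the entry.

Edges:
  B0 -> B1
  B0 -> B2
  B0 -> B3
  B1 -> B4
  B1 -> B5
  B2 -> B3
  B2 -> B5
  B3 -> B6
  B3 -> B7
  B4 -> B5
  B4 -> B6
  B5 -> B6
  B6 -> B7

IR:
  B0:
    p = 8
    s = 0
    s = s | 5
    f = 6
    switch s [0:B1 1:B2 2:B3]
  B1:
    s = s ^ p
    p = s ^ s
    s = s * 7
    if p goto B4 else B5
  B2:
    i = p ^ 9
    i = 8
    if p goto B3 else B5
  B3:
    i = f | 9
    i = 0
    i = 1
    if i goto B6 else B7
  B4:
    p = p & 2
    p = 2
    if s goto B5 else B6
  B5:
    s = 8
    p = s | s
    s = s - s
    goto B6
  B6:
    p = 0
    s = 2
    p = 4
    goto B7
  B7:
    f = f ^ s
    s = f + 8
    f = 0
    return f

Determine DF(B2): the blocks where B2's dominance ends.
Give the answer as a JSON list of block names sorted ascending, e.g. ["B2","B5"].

idom tree: B1←B0 B2←B0 B3←B0 B4←B1 B5←B0 B6←B0 B7←B0
Dom∩ at merges:
  B3: preds {B0,B2}: {B0} ∩ {B0,B2} = {B0}; idom=B0
  B5: preds {B1,B2,B4}: {B0,B1} ∩ {B0,B2} ∩ {B0,B1,B4} = {B0}; idom=B0
  B6: preds {B3,B4,B5}: {B0,B3} ∩ {B0,B1,B4} ∩ {B0,B5} = {B0}; idom=B0
  B7: preds {B3,B6}: {B0,B3} ∩ {B0,B6} = {B0}; idom=B0

DF derivation:
  join B3 pred B0: · stop@B0
  join B3 pred B2: B2 stop@B0
  join B5 pred B1: B1 stop@B0
  join B5 pred B2: B2 stop@B0
  join B5 pred B4: B4→B1 stop@B0
  join B6 pred B3: B3 stop@B0
  join B6 pred B4: B4→B1 stop@B0
  join B6 pred B5: B5 stop@B0
  join B7 pred B3: B3 stop@B0
  join B7 pred B6: B6 stop@B0
  B0: DF=∅
  B1: DF={B5,B6}
  B2: DF={B3,B5}
  B3: DF={B6,B7}
  B4: DF={B5,B6}
  B5: DF={B6}
  B6: DF={B7}
  B7: DF=∅

DF(B2) = ["B3", "B5"]

Answer: ["B3", "B5"]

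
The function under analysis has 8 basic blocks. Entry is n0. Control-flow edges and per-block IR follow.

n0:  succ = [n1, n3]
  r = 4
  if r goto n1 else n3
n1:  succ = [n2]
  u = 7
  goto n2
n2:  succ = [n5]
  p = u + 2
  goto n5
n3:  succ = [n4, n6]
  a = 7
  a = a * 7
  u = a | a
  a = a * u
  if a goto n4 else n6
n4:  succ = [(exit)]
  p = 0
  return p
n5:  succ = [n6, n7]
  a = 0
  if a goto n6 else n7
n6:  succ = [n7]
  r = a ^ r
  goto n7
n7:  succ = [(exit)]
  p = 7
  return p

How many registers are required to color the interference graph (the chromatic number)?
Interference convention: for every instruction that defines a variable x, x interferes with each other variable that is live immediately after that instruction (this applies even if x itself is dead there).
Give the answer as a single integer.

Answer: 3

Derivation:
Per-block:
  n0 def {r} use ∅
  n1 def {u} use ∅
  n2 def {p} use {u}
  n3 def {a,u} use ∅
  n4 def {p} use ∅
  n5 def {a} use ∅
  n6 def {r} use {a,r}
  n7 def {p} use ∅

Backward fixpoint:
  n0: in=∅ out={r}
  n1: in={r} out={r,u}
  n2: in={r,u} out={r}
  n3: in={r} out={a,r}
  n4: in=∅ out=∅
  n5: in={r} out={a,r}
  n6: in={a,r} out=∅
  n7: in=∅ out=∅

Interfere edges:
  a↔{r,u}
  p↔{r}
  r↔{a,p,u}
  u↔{a,r}

Registers:
  lower bound: {a,r,u} mutually conflict ⇒ χ ≥ 3
  assign a→r1 p→r1 r→r0 u→r2 — no edge inside a register ⇒ χ ≤ 3
  χ = 3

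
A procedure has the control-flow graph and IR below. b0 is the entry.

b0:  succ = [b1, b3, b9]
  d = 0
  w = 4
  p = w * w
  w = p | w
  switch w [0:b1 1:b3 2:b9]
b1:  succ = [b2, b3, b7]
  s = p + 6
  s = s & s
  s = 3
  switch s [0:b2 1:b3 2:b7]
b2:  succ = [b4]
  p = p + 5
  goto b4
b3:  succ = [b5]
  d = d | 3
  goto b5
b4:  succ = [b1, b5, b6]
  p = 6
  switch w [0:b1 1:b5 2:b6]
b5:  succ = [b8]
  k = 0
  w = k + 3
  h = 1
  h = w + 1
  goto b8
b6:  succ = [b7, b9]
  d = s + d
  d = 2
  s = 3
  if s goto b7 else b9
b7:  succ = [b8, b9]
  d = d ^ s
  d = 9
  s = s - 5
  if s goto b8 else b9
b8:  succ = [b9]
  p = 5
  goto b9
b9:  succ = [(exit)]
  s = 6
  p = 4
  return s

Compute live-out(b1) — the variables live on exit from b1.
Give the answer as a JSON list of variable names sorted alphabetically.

def/use:
  b0: {d,p,w} / ∅
  b1: {s} / {p}
  b2: {p} / {p}
  b3: {d} / {d}
  b4: {p} / {w}
  b5: {h,k,w} / ∅
  b6: {d,s} / {d,s}
  b7: {d,s} / {d,s}
  b8: {p} / ∅
  b9: {p,s} / ∅

Backward fixpoint:
  live b0: ∅→{d,p,w}
  live b1: {d,p,w}→{d,p,s,w}
  live b2: {d,p,s,w}→{d,s,w}
  live b3: {d}→∅
  live b4: {d,s,w}→{d,p,s,w}
  live b5: ∅→∅
  live b6: {d,s}→{d,s}
  live b7: {d,s}→∅
  live b8: ∅→∅
  live b9: ∅→∅

live-out(b1) = ["d", "p", "s", "w"]

Answer: ["d", "p", "s", "w"]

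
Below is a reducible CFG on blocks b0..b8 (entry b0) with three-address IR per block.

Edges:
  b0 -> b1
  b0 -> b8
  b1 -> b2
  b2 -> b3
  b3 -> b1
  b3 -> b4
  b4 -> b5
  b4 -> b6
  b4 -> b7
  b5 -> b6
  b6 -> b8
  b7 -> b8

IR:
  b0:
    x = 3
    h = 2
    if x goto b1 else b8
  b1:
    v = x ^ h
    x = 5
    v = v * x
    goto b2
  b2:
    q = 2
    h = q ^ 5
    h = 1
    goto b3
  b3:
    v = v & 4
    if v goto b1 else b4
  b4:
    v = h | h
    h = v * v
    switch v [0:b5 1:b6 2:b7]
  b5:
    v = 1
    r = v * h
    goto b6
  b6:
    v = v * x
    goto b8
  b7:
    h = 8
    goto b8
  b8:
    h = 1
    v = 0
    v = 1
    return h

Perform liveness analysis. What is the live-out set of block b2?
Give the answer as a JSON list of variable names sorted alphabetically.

Answer: ["h", "v", "x"]

Working:
Per-block:
  b0: {h,x} / ∅
  b1: {v,x} / {h,x}
  b2: {h,q} / ∅
  b3: {v} / {v}
  b4: {h,v} / {h}
  b5: {r,v} / {h}
  b6: {v} / {v,x}
  b7: {h} / ∅
  b8: {h,v} / ∅

Backward fixpoint:
  live b0: ∅→{h,x}
  live b1: {h,x}→{v,x}
  live b2: {v,x}→{h,v,x}
  live b3: {h,v,x}→{h,x}
  live b4: {h,x}→{h,v,x}
  live b5: {h,x}→{v,x}
  live b6: {v,x}→∅
  live b7: ∅→∅
  live b8: ∅→∅

live-out(b2) = ["h", "v", "x"]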